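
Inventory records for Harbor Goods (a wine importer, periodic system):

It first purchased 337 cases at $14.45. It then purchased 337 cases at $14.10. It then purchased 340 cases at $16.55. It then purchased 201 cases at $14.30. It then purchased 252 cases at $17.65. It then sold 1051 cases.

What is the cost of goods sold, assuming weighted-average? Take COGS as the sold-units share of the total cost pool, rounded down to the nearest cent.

Sale 1, sell 1051: 1051/1467 × $22,570.45 → $16,170.10
Ending inventory (cost pool remaining) = $6,400.35

COGS = $16,170.10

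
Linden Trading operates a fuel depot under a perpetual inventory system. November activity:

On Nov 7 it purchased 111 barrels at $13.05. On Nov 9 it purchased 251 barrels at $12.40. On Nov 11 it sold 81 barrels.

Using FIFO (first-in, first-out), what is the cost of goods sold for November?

COGS = $1,057.05

Nov 11, 81 sold [FIFO — oldest first]: 81 @ $13.05 = $1,057.05
Ending inventory: 30 @ $13.05 + 251 @ $12.40 = $3,503.90
Check: goods available $4,560.95 = COGS $1,057.05 + ending $3,503.90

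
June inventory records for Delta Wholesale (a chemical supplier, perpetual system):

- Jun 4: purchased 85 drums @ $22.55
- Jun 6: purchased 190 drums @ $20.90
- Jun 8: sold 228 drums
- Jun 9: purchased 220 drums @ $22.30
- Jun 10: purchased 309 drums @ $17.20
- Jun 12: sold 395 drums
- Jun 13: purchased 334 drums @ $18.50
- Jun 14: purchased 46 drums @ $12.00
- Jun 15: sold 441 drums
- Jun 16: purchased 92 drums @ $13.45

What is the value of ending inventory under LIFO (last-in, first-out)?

Jun 8, 228 sold [LIFO — newest first]: 190 @ $20.90 + 38 @ $22.55 = $4,827.90
Jun 12, 395 sold [LIFO — newest first]: 309 @ $17.20 + 86 @ $22.30 = $7,232.60
Jun 15, 441 sold [LIFO — newest first]: 46 @ $12.00 + 334 @ $18.50 + 61 @ $22.30 = $8,091.30
Total COGS = $4,827.90 + $7,232.60 + $8,091.30 = $20,151.80
Ending inventory: 47 @ $22.55 + 73 @ $22.30 + 92 @ $13.45 = $3,925.15

Ending inventory = $3,925.15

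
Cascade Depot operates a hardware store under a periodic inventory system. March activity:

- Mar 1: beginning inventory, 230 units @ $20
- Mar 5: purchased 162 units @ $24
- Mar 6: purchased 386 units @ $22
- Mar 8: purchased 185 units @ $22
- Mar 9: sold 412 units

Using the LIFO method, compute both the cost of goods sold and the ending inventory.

Mar 9, 412 sold [LIFO — newest first]: 185 @ $22 + 227 @ $22 = $9,064
Ending inventory: 230 @ $20 + 162 @ $24 + 159 @ $22 = $11,986

COGS = $9,064; ending inventory = $11,986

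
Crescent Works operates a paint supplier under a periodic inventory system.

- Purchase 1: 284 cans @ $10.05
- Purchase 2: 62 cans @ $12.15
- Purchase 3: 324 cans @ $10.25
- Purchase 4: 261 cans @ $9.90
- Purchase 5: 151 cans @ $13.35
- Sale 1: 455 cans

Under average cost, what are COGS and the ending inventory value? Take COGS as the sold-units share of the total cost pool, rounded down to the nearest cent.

COGS = $4,847.83; ending inventory = $6,680.42

Sale 1, sell 455: 455/1082 × $11,528.25 → $4,847.83
Ending inventory (cost pool remaining) = $6,680.42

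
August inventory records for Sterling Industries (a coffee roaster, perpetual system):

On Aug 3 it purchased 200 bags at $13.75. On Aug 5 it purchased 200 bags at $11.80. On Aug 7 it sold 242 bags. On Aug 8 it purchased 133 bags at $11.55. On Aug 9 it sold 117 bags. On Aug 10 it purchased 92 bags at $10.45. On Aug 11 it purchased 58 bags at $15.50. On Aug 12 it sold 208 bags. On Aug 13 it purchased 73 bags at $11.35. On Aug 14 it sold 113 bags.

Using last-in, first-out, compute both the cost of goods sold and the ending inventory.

COGS = $8,290.10; ending inventory = $1,045.00

Aug 7, 242 sold [LIFO — newest first]: 200 @ $11.80 + 42 @ $13.75 = $2,937.50
Aug 9, 117 sold [LIFO — newest first]: 117 @ $11.55 = $1,351.35
Aug 12, 208 sold [LIFO — newest first]: 58 @ $15.50 + 92 @ $10.45 + 16 @ $11.55 + 42 @ $13.75 = $2,622.70
Aug 14, 113 sold [LIFO — newest first]: 73 @ $11.35 + 40 @ $13.75 = $1,378.55
Total COGS = $2,937.50 + $1,351.35 + $2,622.70 + $1,378.55 = $8,290.10
Ending inventory: 76 @ $13.75 = $1,045.00
Check: goods available $9,335.10 = COGS $8,290.10 + ending $1,045.00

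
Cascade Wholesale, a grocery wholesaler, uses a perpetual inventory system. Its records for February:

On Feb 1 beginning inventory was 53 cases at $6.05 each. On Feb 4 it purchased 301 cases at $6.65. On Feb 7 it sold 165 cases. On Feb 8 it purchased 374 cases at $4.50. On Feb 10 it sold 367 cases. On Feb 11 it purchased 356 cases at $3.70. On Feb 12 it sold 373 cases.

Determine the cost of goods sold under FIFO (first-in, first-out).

COGS = $4,660.20

Feb 7, 165 sold [FIFO — oldest first]: 53 @ $6.05 + 112 @ $6.65 = $1,065.45
Feb 10, 367 sold [FIFO — oldest first]: 189 @ $6.65 + 178 @ $4.50 = $2,057.85
Feb 12, 373 sold [FIFO — oldest first]: 196 @ $4.50 + 177 @ $3.70 = $1,536.90
Total COGS = $1,065.45 + $2,057.85 + $1,536.90 = $4,660.20
Ending inventory: 179 @ $3.70 = $662.30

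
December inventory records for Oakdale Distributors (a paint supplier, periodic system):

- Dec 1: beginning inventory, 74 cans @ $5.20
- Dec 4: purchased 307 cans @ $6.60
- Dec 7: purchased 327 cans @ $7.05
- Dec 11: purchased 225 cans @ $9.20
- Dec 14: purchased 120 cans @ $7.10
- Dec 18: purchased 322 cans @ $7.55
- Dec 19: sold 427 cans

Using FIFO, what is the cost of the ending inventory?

Dec 19, 427 sold [FIFO — oldest first]: 74 @ $5.20 + 307 @ $6.60 + 46 @ $7.05 = $2,735.30
Ending inventory: 281 @ $7.05 + 225 @ $9.20 + 120 @ $7.10 + 322 @ $7.55 = $7,334.15

Ending inventory = $7,334.15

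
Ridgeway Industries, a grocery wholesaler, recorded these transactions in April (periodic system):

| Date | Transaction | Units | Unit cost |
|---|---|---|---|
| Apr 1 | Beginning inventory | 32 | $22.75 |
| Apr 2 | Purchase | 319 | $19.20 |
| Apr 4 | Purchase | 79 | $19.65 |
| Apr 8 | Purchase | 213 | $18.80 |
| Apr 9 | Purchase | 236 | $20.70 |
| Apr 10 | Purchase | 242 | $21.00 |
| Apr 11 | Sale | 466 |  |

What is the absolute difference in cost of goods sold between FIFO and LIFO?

FIFO COGS: 32 @ $22.75 + 319 @ $19.20 + 79 @ $19.65 + 36 @ $18.80 = $9,081.95
LIFO COGS: 242 @ $21.00 + 224 @ $20.70 = $9,718.80
Difference = |$9,081.95 − $9,718.80| = $636.85

$636.85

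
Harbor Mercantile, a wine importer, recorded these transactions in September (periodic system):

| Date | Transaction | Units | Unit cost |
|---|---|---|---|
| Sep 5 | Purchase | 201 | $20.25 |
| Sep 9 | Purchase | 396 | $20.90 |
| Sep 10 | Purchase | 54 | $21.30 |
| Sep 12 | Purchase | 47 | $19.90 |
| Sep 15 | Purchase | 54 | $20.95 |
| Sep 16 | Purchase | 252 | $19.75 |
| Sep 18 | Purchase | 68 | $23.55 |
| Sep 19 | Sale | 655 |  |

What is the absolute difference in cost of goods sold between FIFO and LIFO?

FIFO COGS: 201 @ $20.25 + 396 @ $20.90 + 54 @ $21.30 + 4 @ $19.90 = $13,576.45
LIFO COGS: 68 @ $23.55 + 252 @ $19.75 + 54 @ $20.95 + 47 @ $19.90 + 54 @ $21.30 + 180 @ $20.90 = $13,557.20
Difference = |$13,576.45 − $13,557.20| = $19.25

$19.25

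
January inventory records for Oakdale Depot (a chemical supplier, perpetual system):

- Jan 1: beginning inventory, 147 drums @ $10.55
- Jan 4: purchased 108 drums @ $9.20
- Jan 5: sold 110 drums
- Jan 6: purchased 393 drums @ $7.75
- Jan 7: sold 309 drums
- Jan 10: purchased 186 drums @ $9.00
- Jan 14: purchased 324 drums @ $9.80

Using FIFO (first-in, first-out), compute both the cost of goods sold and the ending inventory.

Jan 5, 110 sold [FIFO — oldest first]: 110 @ $10.55 = $1,160.50
Jan 7, 309 sold [FIFO — oldest first]: 37 @ $10.55 + 108 @ $9.20 + 164 @ $7.75 = $2,654.95
Total COGS = $1,160.50 + $2,654.95 = $3,815.45
Ending inventory: 229 @ $7.75 + 186 @ $9.00 + 324 @ $9.80 = $6,623.95

COGS = $3,815.45; ending inventory = $6,623.95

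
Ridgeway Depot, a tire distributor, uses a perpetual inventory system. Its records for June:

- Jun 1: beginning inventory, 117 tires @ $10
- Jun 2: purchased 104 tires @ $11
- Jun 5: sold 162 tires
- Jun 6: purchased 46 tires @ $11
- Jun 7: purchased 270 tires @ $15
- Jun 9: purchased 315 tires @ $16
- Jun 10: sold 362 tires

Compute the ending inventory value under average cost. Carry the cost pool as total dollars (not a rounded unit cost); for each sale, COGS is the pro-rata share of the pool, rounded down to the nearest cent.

Ending inventory = $4,855.25

After Jun 1: 117 on hand, pool $1,170.00 (≈ $10.0000 each)
After Jun 2: 221 on hand, pool $2,314.00 (≈ $10.4706 each)
Jun 5, sell 162: 162/221 × $2,314.00 → $1,696.23
After Jun 6: 105 on hand, pool $1,123.77 (≈ $10.7026 each)
After Jun 7: 375 on hand, pool $5,173.77 (≈ $13.7967 each)
After Jun 9: 690 on hand, pool $10,213.77 (≈ $14.8026 each)
Jun 10, sell 362: 362/690 × $10,213.77 → $5,358.52
Total COGS = $1,696.23 + $5,358.52 = $7,054.75
Ending inventory (cost pool remaining) = $4,855.25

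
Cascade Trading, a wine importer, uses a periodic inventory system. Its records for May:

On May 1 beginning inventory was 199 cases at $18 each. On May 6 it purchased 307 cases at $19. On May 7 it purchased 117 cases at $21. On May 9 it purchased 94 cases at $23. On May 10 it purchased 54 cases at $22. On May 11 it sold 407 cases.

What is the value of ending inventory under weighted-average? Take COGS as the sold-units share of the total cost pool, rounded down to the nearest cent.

Ending inventory = $7,186.53

May 11, sell 407: 407/771 × $15,222.00 → $8,035.47
Ending inventory (cost pool remaining) = $7,186.53
Check: goods available $15,222.00 = COGS $8,035.47 + ending $7,186.53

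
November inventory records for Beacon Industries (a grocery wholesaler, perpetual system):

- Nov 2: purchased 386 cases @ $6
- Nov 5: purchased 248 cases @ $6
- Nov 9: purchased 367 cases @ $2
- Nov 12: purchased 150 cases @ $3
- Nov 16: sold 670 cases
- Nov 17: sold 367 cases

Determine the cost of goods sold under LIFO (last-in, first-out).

Nov 16, 670 sold [LIFO — newest first]: 150 @ $3 + 367 @ $2 + 153 @ $6 = $2,102
Nov 17, 367 sold [LIFO — newest first]: 95 @ $6 + 272 @ $6 = $2,202
Total COGS = $2,102 + $2,202 = $4,304
Ending inventory: 114 @ $6 = $684
Check: goods available $4,988 = COGS $4,304 + ending $684

COGS = $4,304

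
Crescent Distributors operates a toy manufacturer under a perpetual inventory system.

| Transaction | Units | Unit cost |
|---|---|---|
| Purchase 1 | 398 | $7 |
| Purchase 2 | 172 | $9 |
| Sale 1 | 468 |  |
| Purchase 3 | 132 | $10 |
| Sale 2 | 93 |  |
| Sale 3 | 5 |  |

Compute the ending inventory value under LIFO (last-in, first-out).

Sale 1 (468) [LIFO — newest first]: 172 @ $9 + 296 @ $7 = $3,620
Sale 2 (93) [LIFO — newest first]: 93 @ $10 = $930
Sale 3 (5) [LIFO — newest first]: 5 @ $10 = $50
Total COGS = $3,620 + $930 + $50 = $4,600
Ending inventory: 102 @ $7 + 34 @ $10 = $1,054

Ending inventory = $1,054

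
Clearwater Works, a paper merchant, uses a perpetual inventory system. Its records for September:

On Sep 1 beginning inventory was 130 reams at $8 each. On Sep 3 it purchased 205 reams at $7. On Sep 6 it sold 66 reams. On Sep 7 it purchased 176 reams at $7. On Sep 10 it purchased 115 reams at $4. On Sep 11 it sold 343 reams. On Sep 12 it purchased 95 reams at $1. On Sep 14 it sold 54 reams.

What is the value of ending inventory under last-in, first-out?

Ending inventory = $1,690

Sep 6, 66 sold [LIFO — newest first]: 66 @ $7 = $462
Sep 11, 343 sold [LIFO — newest first]: 115 @ $4 + 176 @ $7 + 52 @ $7 = $2,056
Sep 14, 54 sold [LIFO — newest first]: 54 @ $1 = $54
Total COGS = $462 + $2,056 + $54 = $2,572
Ending inventory: 130 @ $8 + 87 @ $7 + 41 @ $1 = $1,690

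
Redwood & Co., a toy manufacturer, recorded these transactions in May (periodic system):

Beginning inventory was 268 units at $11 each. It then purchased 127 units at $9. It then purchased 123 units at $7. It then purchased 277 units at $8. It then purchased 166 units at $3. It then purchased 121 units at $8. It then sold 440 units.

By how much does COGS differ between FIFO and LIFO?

$1,716

FIFO COGS: 268 @ $11 + 127 @ $9 + 45 @ $7 = $4,406
LIFO COGS: 121 @ $8 + 166 @ $3 + 153 @ $8 = $2,690
Difference = |$4,406 − $2,690| = $1,716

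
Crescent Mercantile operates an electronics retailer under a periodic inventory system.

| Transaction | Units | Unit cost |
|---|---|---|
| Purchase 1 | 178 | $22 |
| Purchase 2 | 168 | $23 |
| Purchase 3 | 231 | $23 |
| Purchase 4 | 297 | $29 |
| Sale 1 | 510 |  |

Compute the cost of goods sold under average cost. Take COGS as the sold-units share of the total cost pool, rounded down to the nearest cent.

Sale 1, sell 510: 510/874 × $21,706.00 → $12,665.97
Ending inventory (cost pool remaining) = $9,040.03

COGS = $12,665.97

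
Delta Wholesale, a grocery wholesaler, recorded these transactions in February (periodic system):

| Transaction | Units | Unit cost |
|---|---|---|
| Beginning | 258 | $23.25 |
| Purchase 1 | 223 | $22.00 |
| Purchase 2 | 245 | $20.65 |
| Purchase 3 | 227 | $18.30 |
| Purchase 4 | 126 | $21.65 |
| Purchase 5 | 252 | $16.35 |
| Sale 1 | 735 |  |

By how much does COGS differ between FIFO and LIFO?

FIFO COGS: 258 @ $23.25 + 223 @ $22.00 + 245 @ $20.65 + 9 @ $18.30 = $16,128.45
LIFO COGS: 252 @ $16.35 + 126 @ $21.65 + 227 @ $18.30 + 130 @ $20.65 = $13,686.70
Difference = |$16,128.45 − $13,686.70| = $2,441.75

$2,441.75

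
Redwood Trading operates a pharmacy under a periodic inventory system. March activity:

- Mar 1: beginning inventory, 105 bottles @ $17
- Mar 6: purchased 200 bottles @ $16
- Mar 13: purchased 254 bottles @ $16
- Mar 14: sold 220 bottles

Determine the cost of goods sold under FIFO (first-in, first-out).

COGS = $3,625

Mar 14, 220 sold [FIFO — oldest first]: 105 @ $17 + 115 @ $16 = $3,625
Ending inventory: 85 @ $16 + 254 @ $16 = $5,424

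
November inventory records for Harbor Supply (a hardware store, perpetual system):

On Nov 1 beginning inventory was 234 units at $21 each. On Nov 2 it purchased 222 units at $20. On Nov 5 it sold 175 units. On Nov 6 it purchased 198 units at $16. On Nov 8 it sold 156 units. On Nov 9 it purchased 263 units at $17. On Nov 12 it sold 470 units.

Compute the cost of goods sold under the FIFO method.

COGS = $15,021

Nov 5, 175 sold [FIFO — oldest first]: 175 @ $21 = $3,675
Nov 8, 156 sold [FIFO — oldest first]: 59 @ $21 + 97 @ $20 = $3,179
Nov 12, 470 sold [FIFO — oldest first]: 125 @ $20 + 198 @ $16 + 147 @ $17 = $8,167
Total COGS = $3,675 + $3,179 + $8,167 = $15,021
Ending inventory: 116 @ $17 = $1,972
Check: goods available $16,993 = COGS $15,021 + ending $1,972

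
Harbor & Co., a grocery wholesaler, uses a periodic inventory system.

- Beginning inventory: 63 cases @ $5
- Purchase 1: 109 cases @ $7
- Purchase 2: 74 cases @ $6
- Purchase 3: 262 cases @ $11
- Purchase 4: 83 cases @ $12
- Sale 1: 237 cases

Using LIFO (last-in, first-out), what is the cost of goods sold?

Sale 1 (237) [LIFO — newest first]: 83 @ $12 + 154 @ $11 = $2,690
Ending inventory: 63 @ $5 + 109 @ $7 + 74 @ $6 + 108 @ $11 = $2,710
Check: goods available $5,400 = COGS $2,690 + ending $2,710

COGS = $2,690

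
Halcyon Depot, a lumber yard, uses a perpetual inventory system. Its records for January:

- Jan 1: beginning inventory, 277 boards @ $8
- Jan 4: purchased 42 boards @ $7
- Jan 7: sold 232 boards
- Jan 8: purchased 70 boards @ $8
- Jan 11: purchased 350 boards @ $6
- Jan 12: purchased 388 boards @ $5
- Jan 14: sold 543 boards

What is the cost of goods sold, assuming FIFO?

COGS = $5,350

Jan 7, 232 sold [FIFO — oldest first]: 232 @ $8 = $1,856
Jan 14, 543 sold [FIFO — oldest first]: 45 @ $8 + 42 @ $7 + 70 @ $8 + 350 @ $6 + 36 @ $5 = $3,494
Total COGS = $1,856 + $3,494 = $5,350
Ending inventory: 352 @ $5 = $1,760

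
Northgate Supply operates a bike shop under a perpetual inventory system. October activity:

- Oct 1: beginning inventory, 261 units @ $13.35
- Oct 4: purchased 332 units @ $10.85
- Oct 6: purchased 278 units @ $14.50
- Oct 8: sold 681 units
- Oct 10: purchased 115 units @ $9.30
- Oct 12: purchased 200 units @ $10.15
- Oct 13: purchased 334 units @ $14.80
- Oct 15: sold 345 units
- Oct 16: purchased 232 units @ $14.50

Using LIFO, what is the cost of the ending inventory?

Oct 8, 681 sold [LIFO — newest first]: 278 @ $14.50 + 332 @ $10.85 + 71 @ $13.35 = $8,581.05
Oct 15, 345 sold [LIFO — newest first]: 334 @ $14.80 + 11 @ $10.15 = $5,054.85
Total COGS = $8,581.05 + $5,054.85 = $13,635.90
Ending inventory: 190 @ $13.35 + 115 @ $9.30 + 189 @ $10.15 + 232 @ $14.50 = $8,888.35

Ending inventory = $8,888.35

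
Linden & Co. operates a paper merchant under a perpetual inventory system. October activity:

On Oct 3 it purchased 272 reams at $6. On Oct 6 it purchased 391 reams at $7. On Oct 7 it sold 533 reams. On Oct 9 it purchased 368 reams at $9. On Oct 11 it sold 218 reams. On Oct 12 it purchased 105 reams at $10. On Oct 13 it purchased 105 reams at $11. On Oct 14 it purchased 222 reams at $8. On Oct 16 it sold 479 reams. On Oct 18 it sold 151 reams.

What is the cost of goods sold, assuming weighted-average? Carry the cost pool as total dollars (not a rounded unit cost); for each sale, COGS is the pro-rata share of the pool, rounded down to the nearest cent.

COGS = $10,933.57

After Oct 3: 272 on hand, pool $1,632.00 (≈ $6.0000 each)
After Oct 6: 663 on hand, pool $4,369.00 (≈ $6.5897 each)
Oct 7, sell 533: 533/663 × $4,369.00 → $3,512.33
After Oct 9: 498 on hand, pool $4,168.67 (≈ $8.3708 each)
Oct 11, sell 218: 218/498 × $4,168.67 → $1,824.83
After Oct 12: 385 on hand, pool $3,393.84 (≈ $8.8152 each)
After Oct 13: 490 on hand, pool $4,548.84 (≈ $9.2833 each)
After Oct 14: 712 on hand, pool $6,324.84 (≈ $8.8832 each)
Oct 16, sell 479: 479/712 × $6,324.84 → $4,255.05
Oct 18, sell 151: 151/233 × $2,069.79 → $1,341.36
Total COGS = $3,512.33 + $1,824.83 + $4,255.05 + $1,341.36 = $10,933.57
Ending inventory (cost pool remaining) = $728.43
Check: goods available $11,662.00 = COGS $10,933.57 + ending $728.43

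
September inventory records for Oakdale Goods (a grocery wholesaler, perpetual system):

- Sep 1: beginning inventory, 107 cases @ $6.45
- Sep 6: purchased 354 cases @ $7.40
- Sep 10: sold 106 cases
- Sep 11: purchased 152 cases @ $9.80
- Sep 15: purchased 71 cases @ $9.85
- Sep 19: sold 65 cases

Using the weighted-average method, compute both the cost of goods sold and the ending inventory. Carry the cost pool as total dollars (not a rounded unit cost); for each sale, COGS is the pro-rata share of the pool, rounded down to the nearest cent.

COGS = $1,293.80; ending inventory = $4,204.90

After Sep 1: 107 on hand, pool $690.15 (≈ $6.4500 each)
After Sep 6: 461 on hand, pool $3,309.75 (≈ $7.1795 each)
Sep 10, sell 106: 106/461 × $3,309.75 → $761.02
After Sep 11: 507 on hand, pool $4,038.33 (≈ $7.9651 each)
After Sep 15: 578 on hand, pool $4,737.68 (≈ $8.1967 each)
Sep 19, sell 65: 65/578 × $4,737.68 → $532.78
Total COGS = $761.02 + $532.78 = $1,293.80
Ending inventory (cost pool remaining) = $4,204.90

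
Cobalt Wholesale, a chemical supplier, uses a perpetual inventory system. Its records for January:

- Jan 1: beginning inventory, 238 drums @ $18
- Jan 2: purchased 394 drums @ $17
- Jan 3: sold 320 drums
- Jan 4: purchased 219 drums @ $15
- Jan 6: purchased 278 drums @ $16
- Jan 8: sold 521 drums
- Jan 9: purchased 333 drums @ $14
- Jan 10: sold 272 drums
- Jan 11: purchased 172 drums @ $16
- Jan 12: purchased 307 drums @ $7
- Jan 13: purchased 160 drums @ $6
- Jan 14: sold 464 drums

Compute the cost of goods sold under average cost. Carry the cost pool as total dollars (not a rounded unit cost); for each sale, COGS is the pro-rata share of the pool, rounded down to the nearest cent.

After Jan 1: 238 on hand, pool $4,284.00 (≈ $18.0000 each)
After Jan 2: 632 on hand, pool $10,982.00 (≈ $17.3766 each)
Jan 3, sell 320: 320/632 × $10,982.00 → $5,560.50
After Jan 4: 531 on hand, pool $8,706.50 (≈ $16.3964 each)
After Jan 6: 809 on hand, pool $13,154.50 (≈ $16.2602 each)
Jan 8, sell 521: 521/809 × $13,154.50 → $8,471.56
After Jan 9: 621 on hand, pool $9,344.94 (≈ $15.0482 each)
Jan 10, sell 272: 272/621 × $9,344.94 → $4,093.11
After Jan 11: 521 on hand, pool $8,003.83 (≈ $15.3624 each)
After Jan 12: 828 on hand, pool $10,152.83 (≈ $12.2619 each)
After Jan 13: 988 on hand, pool $11,112.83 (≈ $11.2478 each)
Jan 14, sell 464: 464/988 × $11,112.83 → $5,218.98
Total COGS = $5,560.50 + $8,471.56 + $4,093.11 + $5,218.98 = $23,344.15
Ending inventory (cost pool remaining) = $5,893.85

COGS = $23,344.15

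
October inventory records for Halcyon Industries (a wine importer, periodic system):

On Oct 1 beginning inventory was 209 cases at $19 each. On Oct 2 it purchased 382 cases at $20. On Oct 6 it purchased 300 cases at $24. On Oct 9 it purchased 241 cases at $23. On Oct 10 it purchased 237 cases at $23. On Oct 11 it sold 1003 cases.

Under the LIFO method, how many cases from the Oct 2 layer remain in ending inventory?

Oct 11, 1003 sold [LIFO — newest first]: 237 @ $23 + 241 @ $23 + 300 @ $24 + 225 @ $20 = $22,694
Ending inventory: 209 @ $19 + 157 @ $20 = $7,111
Check: goods available $29,805 = COGS $22,694 + ending $7,111

157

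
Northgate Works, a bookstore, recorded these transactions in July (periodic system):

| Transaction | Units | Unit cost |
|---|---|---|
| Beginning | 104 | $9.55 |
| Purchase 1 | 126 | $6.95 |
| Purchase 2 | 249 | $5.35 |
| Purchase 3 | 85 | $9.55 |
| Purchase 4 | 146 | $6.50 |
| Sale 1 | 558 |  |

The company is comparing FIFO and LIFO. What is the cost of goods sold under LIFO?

COGS = $3,635.00

FIFO COGS: 104 @ $9.55 + 126 @ $6.95 + 249 @ $5.35 + 79 @ $9.55 = $3,955.50
LIFO COGS: 146 @ $6.50 + 85 @ $9.55 + 249 @ $5.35 + 78 @ $6.95 = $3,635.00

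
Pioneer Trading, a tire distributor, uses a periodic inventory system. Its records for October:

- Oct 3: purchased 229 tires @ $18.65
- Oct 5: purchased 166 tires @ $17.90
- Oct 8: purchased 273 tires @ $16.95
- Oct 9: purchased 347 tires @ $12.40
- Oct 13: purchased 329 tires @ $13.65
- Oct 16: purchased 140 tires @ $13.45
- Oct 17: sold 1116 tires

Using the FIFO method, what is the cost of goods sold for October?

COGS = $17,551.05

Oct 17, 1116 sold [FIFO — oldest first]: 229 @ $18.65 + 166 @ $17.90 + 273 @ $16.95 + 347 @ $12.40 + 101 @ $13.65 = $17,551.05
Ending inventory: 228 @ $13.65 + 140 @ $13.45 = $4,995.20
Check: goods available $22,546.25 = COGS $17,551.05 + ending $4,995.20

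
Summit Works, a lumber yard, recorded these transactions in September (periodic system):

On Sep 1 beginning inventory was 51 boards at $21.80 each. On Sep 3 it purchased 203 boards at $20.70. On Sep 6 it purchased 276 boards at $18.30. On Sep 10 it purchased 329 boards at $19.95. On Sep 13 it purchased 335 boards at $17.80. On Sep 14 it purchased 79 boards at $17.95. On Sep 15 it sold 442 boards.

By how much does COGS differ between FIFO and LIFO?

$814.65

FIFO COGS: 51 @ $21.80 + 203 @ $20.70 + 188 @ $18.30 = $8,754.30
LIFO COGS: 79 @ $17.95 + 335 @ $17.80 + 28 @ $19.95 = $7,939.65
Difference = |$8,754.30 − $7,939.65| = $814.65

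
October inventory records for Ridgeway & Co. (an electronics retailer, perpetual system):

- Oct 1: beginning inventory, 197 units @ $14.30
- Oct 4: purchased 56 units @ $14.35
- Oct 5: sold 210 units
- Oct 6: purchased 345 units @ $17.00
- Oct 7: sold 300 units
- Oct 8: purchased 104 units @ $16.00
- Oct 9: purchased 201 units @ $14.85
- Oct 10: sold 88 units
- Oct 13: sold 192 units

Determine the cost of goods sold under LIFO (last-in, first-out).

COGS = $12,354.65

Oct 5, 210 sold [LIFO — newest first]: 56 @ $14.35 + 154 @ $14.30 = $3,005.80
Oct 7, 300 sold [LIFO — newest first]: 300 @ $17.00 = $5,100.00
Oct 10, 88 sold [LIFO — newest first]: 88 @ $14.85 = $1,306.80
Oct 13, 192 sold [LIFO — newest first]: 113 @ $14.85 + 79 @ $16.00 = $2,942.05
Total COGS = $3,005.80 + $5,100.00 + $1,306.80 + $2,942.05 = $12,354.65
Ending inventory: 43 @ $14.30 + 45 @ $17.00 + 25 @ $16.00 = $1,779.90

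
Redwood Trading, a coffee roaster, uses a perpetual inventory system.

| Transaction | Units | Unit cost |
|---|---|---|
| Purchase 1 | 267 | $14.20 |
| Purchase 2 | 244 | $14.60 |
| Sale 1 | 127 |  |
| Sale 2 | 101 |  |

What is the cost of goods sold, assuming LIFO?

Sale 1 (127) [LIFO — newest first]: 127 @ $14.60 = $1,854.20
Sale 2 (101) [LIFO — newest first]: 101 @ $14.60 = $1,474.60
Total COGS = $1,854.20 + $1,474.60 = $3,328.80
Ending inventory: 267 @ $14.20 + 16 @ $14.60 = $4,025.00

COGS = $3,328.80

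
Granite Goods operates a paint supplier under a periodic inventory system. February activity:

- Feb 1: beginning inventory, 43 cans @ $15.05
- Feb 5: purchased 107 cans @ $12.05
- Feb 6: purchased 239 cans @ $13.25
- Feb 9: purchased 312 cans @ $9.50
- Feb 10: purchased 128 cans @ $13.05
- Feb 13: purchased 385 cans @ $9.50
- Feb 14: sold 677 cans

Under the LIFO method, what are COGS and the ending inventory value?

COGS = $6,885.90; ending inventory = $6,509.25

Feb 14, 677 sold [LIFO — newest first]: 385 @ $9.50 + 128 @ $13.05 + 164 @ $9.50 = $6,885.90
Ending inventory: 43 @ $15.05 + 107 @ $12.05 + 239 @ $13.25 + 148 @ $9.50 = $6,509.25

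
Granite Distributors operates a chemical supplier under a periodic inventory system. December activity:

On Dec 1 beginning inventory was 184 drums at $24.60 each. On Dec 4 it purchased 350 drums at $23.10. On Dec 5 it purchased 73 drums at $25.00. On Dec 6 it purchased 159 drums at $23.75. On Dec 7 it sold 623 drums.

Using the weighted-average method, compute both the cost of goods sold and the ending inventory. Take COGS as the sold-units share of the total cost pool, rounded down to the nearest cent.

Dec 7, sell 623: 623/766 × $18,212.65 → $14,812.63
Ending inventory (cost pool remaining) = $3,400.02

COGS = $14,812.63; ending inventory = $3,400.02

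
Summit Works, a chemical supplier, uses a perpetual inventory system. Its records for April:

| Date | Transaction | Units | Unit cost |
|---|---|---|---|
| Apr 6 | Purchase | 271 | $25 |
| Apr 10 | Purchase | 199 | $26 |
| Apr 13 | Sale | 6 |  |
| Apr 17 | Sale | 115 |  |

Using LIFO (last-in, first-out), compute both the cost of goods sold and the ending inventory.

COGS = $3,146; ending inventory = $8,803

Apr 13, 6 sold [LIFO — newest first]: 6 @ $26 = $156
Apr 17, 115 sold [LIFO — newest first]: 115 @ $26 = $2,990
Total COGS = $156 + $2,990 = $3,146
Ending inventory: 271 @ $25 + 78 @ $26 = $8,803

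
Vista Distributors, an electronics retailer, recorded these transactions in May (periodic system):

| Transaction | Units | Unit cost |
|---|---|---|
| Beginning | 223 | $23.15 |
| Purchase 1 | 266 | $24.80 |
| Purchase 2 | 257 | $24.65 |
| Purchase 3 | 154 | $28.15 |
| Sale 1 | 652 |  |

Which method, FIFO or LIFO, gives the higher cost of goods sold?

FIFO COGS: 223 @ $23.15 + 266 @ $24.80 + 163 @ $24.65 = $15,777.20
LIFO COGS: 154 @ $28.15 + 257 @ $24.65 + 241 @ $24.80 = $16,646.95

LIFO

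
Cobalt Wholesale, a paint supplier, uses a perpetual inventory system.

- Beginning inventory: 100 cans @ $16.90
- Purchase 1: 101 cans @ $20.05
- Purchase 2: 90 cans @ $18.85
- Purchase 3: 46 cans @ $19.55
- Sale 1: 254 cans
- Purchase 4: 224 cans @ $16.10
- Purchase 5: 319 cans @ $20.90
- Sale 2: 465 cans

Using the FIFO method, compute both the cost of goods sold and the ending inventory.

Sale 1 (254) [FIFO — oldest first]: 100 @ $16.90 + 101 @ $20.05 + 53 @ $18.85 = $4,714.10
Sale 2 (465) [FIFO — oldest first]: 37 @ $18.85 + 46 @ $19.55 + 224 @ $16.10 + 158 @ $20.90 = $8,505.35
Total COGS = $4,714.10 + $8,505.35 = $13,219.45
Ending inventory: 161 @ $20.90 = $3,364.90

COGS = $13,219.45; ending inventory = $3,364.90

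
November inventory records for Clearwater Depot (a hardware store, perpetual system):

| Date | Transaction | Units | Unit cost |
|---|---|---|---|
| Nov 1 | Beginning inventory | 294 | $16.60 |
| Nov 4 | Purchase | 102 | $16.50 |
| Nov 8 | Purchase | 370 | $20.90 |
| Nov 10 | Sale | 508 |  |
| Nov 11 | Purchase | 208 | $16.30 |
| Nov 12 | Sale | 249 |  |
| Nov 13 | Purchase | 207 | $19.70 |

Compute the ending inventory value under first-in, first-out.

Ending inventory = $7,656.40

Nov 10, 508 sold [FIFO — oldest first]: 294 @ $16.60 + 102 @ $16.50 + 112 @ $20.90 = $8,904.20
Nov 12, 249 sold [FIFO — oldest first]: 249 @ $20.90 = $5,204.10
Total COGS = $8,904.20 + $5,204.10 = $14,108.30
Ending inventory: 9 @ $20.90 + 208 @ $16.30 + 207 @ $19.70 = $7,656.40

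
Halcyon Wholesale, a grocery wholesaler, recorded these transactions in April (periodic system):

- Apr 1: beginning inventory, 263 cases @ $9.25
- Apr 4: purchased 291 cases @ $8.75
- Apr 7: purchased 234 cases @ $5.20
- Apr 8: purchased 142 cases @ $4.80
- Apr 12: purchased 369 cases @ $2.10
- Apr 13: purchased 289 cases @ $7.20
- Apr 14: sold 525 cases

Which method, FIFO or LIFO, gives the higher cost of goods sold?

FIFO COGS: 263 @ $9.25 + 262 @ $8.75 = $4,725.25
LIFO COGS: 289 @ $7.20 + 236 @ $2.10 = $2,576.40

FIFO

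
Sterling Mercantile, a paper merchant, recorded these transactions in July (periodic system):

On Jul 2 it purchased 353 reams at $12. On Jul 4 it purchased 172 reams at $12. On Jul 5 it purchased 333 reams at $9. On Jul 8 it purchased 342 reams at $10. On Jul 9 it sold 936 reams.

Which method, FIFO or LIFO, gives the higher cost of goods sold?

FIFO COGS: 353 @ $12 + 172 @ $12 + 333 @ $9 + 78 @ $10 = $10,077
LIFO COGS: 342 @ $10 + 333 @ $9 + 172 @ $12 + 89 @ $12 = $9,549

FIFO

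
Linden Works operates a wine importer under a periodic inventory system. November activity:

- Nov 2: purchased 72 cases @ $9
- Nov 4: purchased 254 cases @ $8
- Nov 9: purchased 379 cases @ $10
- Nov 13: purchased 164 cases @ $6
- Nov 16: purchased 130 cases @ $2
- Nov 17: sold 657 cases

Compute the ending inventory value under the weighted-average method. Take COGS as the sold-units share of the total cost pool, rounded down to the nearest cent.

Nov 17, sell 657: 657/999 × $7,714.00 → $5,073.17
Ending inventory (cost pool remaining) = $2,640.83
Check: goods available $7,714.00 = COGS $5,073.17 + ending $2,640.83

Ending inventory = $2,640.83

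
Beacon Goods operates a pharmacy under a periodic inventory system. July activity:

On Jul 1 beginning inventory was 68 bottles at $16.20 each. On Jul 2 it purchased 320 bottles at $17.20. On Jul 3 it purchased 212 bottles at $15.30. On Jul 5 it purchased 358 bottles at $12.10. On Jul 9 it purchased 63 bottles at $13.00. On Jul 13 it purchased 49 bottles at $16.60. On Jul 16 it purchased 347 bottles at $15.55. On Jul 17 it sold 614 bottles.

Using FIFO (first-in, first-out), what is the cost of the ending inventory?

Ending inventory = $11,190.65

Jul 17, 614 sold [FIFO — oldest first]: 68 @ $16.20 + 320 @ $17.20 + 212 @ $15.30 + 14 @ $12.10 = $10,018.60
Ending inventory: 344 @ $12.10 + 63 @ $13.00 + 49 @ $16.60 + 347 @ $15.55 = $11,190.65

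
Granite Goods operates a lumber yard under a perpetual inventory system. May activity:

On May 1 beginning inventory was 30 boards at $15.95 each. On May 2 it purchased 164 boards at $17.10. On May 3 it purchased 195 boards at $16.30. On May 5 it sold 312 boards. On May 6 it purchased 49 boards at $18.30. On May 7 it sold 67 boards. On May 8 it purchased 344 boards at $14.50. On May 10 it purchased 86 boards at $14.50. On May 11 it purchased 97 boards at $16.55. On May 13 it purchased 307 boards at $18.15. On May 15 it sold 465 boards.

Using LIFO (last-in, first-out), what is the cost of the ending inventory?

Ending inventory = $6,324.90

May 5, 312 sold [LIFO — newest first]: 195 @ $16.30 + 117 @ $17.10 = $5,179.20
May 7, 67 sold [LIFO — newest first]: 49 @ $18.30 + 18 @ $17.10 = $1,204.50
May 15, 465 sold [LIFO — newest first]: 307 @ $18.15 + 97 @ $16.55 + 61 @ $14.50 = $8,061.90
Total COGS = $5,179.20 + $1,204.50 + $8,061.90 = $14,445.60
Ending inventory: 30 @ $15.95 + 29 @ $17.10 + 344 @ $14.50 + 25 @ $14.50 = $6,324.90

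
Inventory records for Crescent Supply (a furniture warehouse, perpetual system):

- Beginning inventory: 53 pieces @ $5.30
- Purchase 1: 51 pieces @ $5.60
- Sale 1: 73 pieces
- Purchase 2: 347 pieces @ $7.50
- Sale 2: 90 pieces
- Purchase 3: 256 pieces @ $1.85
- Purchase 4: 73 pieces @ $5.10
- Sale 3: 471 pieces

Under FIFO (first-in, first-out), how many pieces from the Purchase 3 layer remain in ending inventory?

73

Sale 1 (73) [FIFO — oldest first]: 53 @ $5.30 + 20 @ $5.60 = $392.90
Sale 2 (90) [FIFO — oldest first]: 31 @ $5.60 + 59 @ $7.50 = $616.10
Sale 3 (471) [FIFO — oldest first]: 288 @ $7.50 + 183 @ $1.85 = $2,498.55
Total COGS = $392.90 + $616.10 + $2,498.55 = $3,507.55
Ending inventory: 73 @ $1.85 + 73 @ $5.10 = $507.35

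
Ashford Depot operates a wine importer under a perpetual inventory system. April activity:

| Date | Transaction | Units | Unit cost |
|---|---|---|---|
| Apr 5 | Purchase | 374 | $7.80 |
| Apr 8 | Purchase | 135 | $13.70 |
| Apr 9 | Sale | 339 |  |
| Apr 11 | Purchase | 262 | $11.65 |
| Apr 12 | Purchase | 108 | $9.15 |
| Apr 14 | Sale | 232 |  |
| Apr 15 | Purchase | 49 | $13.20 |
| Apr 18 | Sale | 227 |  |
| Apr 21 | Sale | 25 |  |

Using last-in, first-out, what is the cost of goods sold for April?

Apr 9, 339 sold [LIFO — newest first]: 135 @ $13.70 + 204 @ $7.80 = $3,440.70
Apr 14, 232 sold [LIFO — newest first]: 108 @ $9.15 + 124 @ $11.65 = $2,432.80
Apr 18, 227 sold [LIFO — newest first]: 49 @ $13.20 + 138 @ $11.65 + 40 @ $7.80 = $2,566.50
Apr 21, 25 sold [LIFO — newest first]: 25 @ $7.80 = $195.00
Total COGS = $3,440.70 + $2,432.80 + $2,566.50 + $195.00 = $8,635.00
Ending inventory: 105 @ $7.80 = $819.00

COGS = $8,635.00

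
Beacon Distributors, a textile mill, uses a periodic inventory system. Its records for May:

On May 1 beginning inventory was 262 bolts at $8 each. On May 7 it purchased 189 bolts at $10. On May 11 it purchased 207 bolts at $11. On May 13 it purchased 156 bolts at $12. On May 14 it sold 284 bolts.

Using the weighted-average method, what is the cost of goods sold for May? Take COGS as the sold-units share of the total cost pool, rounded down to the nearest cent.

COGS = $2,838.25

May 14, sell 284: 284/814 × $8,135.00 → $2,838.25
Ending inventory (cost pool remaining) = $5,296.75
Check: goods available $8,135.00 = COGS $2,838.25 + ending $5,296.75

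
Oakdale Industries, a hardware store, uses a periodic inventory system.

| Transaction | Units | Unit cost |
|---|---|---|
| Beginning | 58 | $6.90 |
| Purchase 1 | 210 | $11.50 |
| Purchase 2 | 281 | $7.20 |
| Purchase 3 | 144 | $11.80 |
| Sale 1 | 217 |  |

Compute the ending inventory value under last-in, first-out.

Ending inventory = $4,312.80

Sale 1 (217) [LIFO — newest first]: 144 @ $11.80 + 73 @ $7.20 = $2,224.80
Ending inventory: 58 @ $6.90 + 210 @ $11.50 + 208 @ $7.20 = $4,312.80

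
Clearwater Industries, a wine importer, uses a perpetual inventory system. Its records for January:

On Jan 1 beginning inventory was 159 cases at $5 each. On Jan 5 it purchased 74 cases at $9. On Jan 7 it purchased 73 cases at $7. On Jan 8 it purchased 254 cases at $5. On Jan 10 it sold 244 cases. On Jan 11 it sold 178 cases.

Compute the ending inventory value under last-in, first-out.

Jan 10, 244 sold [LIFO — newest first]: 244 @ $5 = $1,220
Jan 11, 178 sold [LIFO — newest first]: 10 @ $5 + 73 @ $7 + 74 @ $9 + 21 @ $5 = $1,332
Total COGS = $1,220 + $1,332 = $2,552
Ending inventory: 138 @ $5 = $690

Ending inventory = $690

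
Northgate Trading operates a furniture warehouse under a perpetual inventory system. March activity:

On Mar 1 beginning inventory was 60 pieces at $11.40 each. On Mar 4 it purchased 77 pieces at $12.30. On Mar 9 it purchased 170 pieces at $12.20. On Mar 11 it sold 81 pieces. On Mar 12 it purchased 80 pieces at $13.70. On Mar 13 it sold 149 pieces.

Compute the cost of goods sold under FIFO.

COGS = $2,765.70

Mar 11, 81 sold [FIFO — oldest first]: 60 @ $11.40 + 21 @ $12.30 = $942.30
Mar 13, 149 sold [FIFO — oldest first]: 56 @ $12.30 + 93 @ $12.20 = $1,823.40
Total COGS = $942.30 + $1,823.40 = $2,765.70
Ending inventory: 77 @ $12.20 + 80 @ $13.70 = $2,035.40
Check: goods available $4,801.10 = COGS $2,765.70 + ending $2,035.40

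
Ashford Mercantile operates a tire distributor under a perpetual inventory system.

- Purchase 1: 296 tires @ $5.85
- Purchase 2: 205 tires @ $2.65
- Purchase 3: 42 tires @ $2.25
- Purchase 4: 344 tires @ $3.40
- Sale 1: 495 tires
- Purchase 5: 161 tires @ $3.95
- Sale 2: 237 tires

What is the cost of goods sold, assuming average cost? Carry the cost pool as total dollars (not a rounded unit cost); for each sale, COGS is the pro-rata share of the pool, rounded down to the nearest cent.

COGS = $2,917.78

After Purchase 1: 296 on hand, pool $1,731.60 (≈ $5.8500 each)
After Purchase 2: 501 on hand, pool $2,274.85 (≈ $4.5406 each)
After Purchase 3: 543 on hand, pool $2,369.35 (≈ $4.3634 each)
After Purchase 4: 887 on hand, pool $3,538.95 (≈ $3.9898 each)
Sale 1, sell 495: 495/887 × $3,538.95 → $1,974.94
After Purchase 5: 553 on hand, pool $2,199.96 (≈ $3.9782 each)
Sale 2, sell 237: 237/553 × $2,199.96 → $942.84
Total COGS = $1,974.94 + $942.84 = $2,917.78
Ending inventory (cost pool remaining) = $1,257.12
Check: goods available $4,174.90 = COGS $2,917.78 + ending $1,257.12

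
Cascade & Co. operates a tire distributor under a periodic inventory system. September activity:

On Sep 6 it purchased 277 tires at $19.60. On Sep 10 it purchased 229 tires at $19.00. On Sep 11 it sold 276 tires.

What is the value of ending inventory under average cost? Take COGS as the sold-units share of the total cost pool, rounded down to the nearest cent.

Sep 11, sell 276: 276/506 × $9,780.20 → $5,334.65
Ending inventory (cost pool remaining) = $4,445.55

Ending inventory = $4,445.55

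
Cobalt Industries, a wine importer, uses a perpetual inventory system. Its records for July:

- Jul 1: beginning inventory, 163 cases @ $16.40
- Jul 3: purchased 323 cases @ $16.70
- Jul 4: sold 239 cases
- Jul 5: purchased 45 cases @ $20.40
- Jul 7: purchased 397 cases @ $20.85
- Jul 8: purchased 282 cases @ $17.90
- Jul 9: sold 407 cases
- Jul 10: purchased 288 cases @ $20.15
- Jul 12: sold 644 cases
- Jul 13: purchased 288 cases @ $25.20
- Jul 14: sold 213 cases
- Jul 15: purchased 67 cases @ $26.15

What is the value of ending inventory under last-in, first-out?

Jul 4, 239 sold [LIFO — newest first]: 239 @ $16.70 = $3,991.30
Jul 9, 407 sold [LIFO — newest first]: 282 @ $17.90 + 125 @ $20.85 = $7,654.05
Jul 12, 644 sold [LIFO — newest first]: 288 @ $20.15 + 272 @ $20.85 + 45 @ $20.40 + 39 @ $16.70 = $13,043.70
Jul 14, 213 sold [LIFO — newest first]: 213 @ $25.20 = $5,367.60
Total COGS = $3,991.30 + $7,654.05 + $13,043.70 + $5,367.60 = $30,056.65
Ending inventory: 163 @ $16.40 + 45 @ $16.70 + 75 @ $25.20 + 67 @ $26.15 = $7,066.75

Ending inventory = $7,066.75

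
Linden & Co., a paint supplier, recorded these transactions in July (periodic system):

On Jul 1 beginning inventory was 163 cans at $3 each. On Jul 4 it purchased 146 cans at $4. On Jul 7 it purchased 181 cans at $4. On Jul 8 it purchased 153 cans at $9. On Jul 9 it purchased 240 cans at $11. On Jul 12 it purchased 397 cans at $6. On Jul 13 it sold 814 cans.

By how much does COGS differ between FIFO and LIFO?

FIFO COGS: 163 @ $3 + 146 @ $4 + 181 @ $4 + 153 @ $9 + 171 @ $11 = $5,055
LIFO COGS: 397 @ $6 + 240 @ $11 + 153 @ $9 + 24 @ $4 = $6,495
Difference = |$5,055 − $6,495| = $1,440

$1,440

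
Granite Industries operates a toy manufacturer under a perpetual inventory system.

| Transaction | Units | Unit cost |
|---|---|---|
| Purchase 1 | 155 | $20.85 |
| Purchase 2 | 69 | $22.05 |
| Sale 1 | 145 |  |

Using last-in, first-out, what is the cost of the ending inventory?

Ending inventory = $1,647.15

Sale 1 (145) [LIFO — newest first]: 69 @ $22.05 + 76 @ $20.85 = $3,106.05
Ending inventory: 79 @ $20.85 = $1,647.15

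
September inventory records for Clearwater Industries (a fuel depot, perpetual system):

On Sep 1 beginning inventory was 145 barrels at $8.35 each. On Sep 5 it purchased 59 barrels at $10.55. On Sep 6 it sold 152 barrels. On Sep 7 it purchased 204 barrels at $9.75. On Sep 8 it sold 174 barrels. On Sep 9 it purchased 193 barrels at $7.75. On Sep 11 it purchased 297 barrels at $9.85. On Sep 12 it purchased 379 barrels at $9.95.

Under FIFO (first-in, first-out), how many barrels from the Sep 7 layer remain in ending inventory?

82

Sep 6, 152 sold [FIFO — oldest first]: 145 @ $8.35 + 7 @ $10.55 = $1,284.60
Sep 8, 174 sold [FIFO — oldest first]: 52 @ $10.55 + 122 @ $9.75 = $1,738.10
Total COGS = $1,284.60 + $1,738.10 = $3,022.70
Ending inventory: 82 @ $9.75 + 193 @ $7.75 + 297 @ $9.85 + 379 @ $9.95 = $8,991.75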